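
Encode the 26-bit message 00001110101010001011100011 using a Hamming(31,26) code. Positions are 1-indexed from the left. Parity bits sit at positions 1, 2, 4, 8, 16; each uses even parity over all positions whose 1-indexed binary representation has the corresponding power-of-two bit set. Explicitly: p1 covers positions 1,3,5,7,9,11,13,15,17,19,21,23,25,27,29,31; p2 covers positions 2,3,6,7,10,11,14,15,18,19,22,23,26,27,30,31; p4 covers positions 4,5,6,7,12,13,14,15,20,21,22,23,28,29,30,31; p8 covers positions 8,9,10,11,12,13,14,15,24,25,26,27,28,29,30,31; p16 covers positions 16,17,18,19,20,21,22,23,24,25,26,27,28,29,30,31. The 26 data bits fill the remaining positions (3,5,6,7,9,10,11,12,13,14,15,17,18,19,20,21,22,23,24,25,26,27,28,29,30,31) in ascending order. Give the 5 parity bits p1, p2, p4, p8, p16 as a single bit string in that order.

00101

Place data bits at non-power-of-two positions: b3=0, b5=0, b6=0, b7=0, b9=1, b10=1, b11=1, b12=0, b13=1, b14=0, b15=1, b17=0, b18=1, b19=0, b20=0, b21=0, b22=1, b23=0, b24=1, b25=1, b26=1, b27=0, b28=0, b29=0, b30=1, b31=1.
p1 = XOR of data positions {3,5,7,9,11,13,15,17,19,21,23,25,27,29,31} = 0⊕0⊕0⊕1⊕1⊕1⊕1⊕0⊕0⊕0⊕0⊕1⊕0⊕0⊕1 = 0
p2 = XOR of data positions {3,6,7,10,11,14,15,18,19,22,23,26,27,30,31} = 0⊕0⊕0⊕1⊕1⊕0⊕1⊕1⊕0⊕1⊕0⊕1⊕0⊕1⊕1 = 0
p4 = XOR of data positions {5,6,7,12,13,14,15,20,21,22,23,28,29,30,31} = 0⊕0⊕0⊕0⊕1⊕0⊕1⊕0⊕0⊕1⊕0⊕0⊕0⊕1⊕1 = 1
p8 = XOR of data positions {9,10,11,12,13,14,15,24,25,26,27,28,29,30,31} = 1⊕1⊕1⊕0⊕1⊕0⊕1⊕1⊕1⊕1⊕0⊕0⊕0⊕1⊕1 = 0
p16 = XOR of data positions {17,18,19,20,21,22,23,24,25,26,27,28,29,30,31} = 0⊕1⊕0⊕0⊕0⊕1⊕0⊕1⊕1⊕1⊕0⊕0⊕0⊕1⊕1 = 1
Parity bits p1,p2,p4,p8,p16 = 00101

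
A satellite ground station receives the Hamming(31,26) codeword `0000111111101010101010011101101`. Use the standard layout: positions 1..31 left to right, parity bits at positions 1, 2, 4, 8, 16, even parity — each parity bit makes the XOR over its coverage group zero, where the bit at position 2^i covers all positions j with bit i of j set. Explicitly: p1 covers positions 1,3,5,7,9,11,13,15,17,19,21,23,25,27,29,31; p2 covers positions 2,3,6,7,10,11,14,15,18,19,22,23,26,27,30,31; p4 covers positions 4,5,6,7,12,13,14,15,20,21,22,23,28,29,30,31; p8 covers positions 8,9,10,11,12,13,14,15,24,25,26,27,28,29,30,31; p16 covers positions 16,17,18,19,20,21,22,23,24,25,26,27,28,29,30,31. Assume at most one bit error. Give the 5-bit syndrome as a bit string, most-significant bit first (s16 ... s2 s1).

10100

s1: b1⊕b3⊕b5⊕b7⊕b9⊕b11⊕b13⊕b15⊕b17⊕b19⊕b21⊕b23⊕b25⊕b27⊕b29⊕b31 = 0⊕0⊕1⊕1⊕1⊕1⊕1⊕1⊕1⊕1⊕1⊕0⊕1⊕0⊕1⊕1 = 0
s2: b2⊕b3⊕b6⊕b7⊕b10⊕b11⊕b14⊕b15⊕b18⊕b19⊕b22⊕b23⊕b26⊕b27⊕b30⊕b31 = 0⊕0⊕1⊕1⊕1⊕1⊕0⊕1⊕0⊕1⊕0⊕0⊕1⊕0⊕0⊕1 = 0
s4: b4⊕b5⊕b6⊕b7⊕b12⊕b13⊕b14⊕b15⊕b20⊕b21⊕b22⊕b23⊕b28⊕b29⊕b30⊕b31 = 0⊕1⊕1⊕1⊕0⊕1⊕0⊕1⊕0⊕1⊕0⊕0⊕1⊕1⊕0⊕1 = 1
s8: b8⊕b9⊕b10⊕b11⊕b12⊕b13⊕b14⊕b15⊕b24⊕b25⊕b26⊕b27⊕b28⊕b29⊕b30⊕b31 = 1⊕1⊕1⊕1⊕0⊕1⊕0⊕1⊕1⊕1⊕1⊕0⊕1⊕1⊕0⊕1 = 0
s16: b16⊕b17⊕b18⊕b19⊕b20⊕b21⊕b22⊕b23⊕b24⊕b25⊕b26⊕b27⊕b28⊕b29⊕b30⊕b31 = 0⊕1⊕0⊕1⊕0⊕1⊕0⊕0⊕1⊕1⊕1⊕0⊕1⊕1⊕0⊕1 = 1
Syndrome (s16...s1) = 10100 → position 20.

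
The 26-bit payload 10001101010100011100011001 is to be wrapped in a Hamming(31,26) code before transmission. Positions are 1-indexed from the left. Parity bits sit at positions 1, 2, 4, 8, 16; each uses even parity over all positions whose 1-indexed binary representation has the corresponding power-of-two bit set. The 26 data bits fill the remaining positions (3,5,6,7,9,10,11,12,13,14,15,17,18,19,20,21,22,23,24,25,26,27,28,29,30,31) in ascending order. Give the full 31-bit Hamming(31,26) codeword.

1111000111010101100011100011001

Place data bits at non-power-of-two positions: b3=1, b5=0, b6=0, b7=0, b9=1, b10=1, b11=0, b12=1, b13=0, b14=1, b15=0, b17=1, b18=0, b19=0, b20=0, b21=1, b22=1, b23=1, b24=0, b25=0, b26=0, b27=1, b28=1, b29=0, b30=0, b31=1.
p1 = XOR of data positions {3,5,7,9,11,13,15,17,19,21,23,25,27,29,31} = 1⊕0⊕0⊕1⊕0⊕0⊕0⊕1⊕0⊕1⊕1⊕0⊕1⊕0⊕1 = 1
p2 = XOR of data positions {3,6,7,10,11,14,15,18,19,22,23,26,27,30,31} = 1⊕0⊕0⊕1⊕0⊕1⊕0⊕0⊕0⊕1⊕1⊕0⊕1⊕0⊕1 = 1
p4 = XOR of data positions {5,6,7,12,13,14,15,20,21,22,23,28,29,30,31} = 0⊕0⊕0⊕1⊕0⊕1⊕0⊕0⊕1⊕1⊕1⊕1⊕0⊕0⊕1 = 1
p8 = XOR of data positions {9,10,11,12,13,14,15,24,25,26,27,28,29,30,31} = 1⊕1⊕0⊕1⊕0⊕1⊕0⊕0⊕0⊕0⊕1⊕1⊕0⊕0⊕1 = 1
p16 = XOR of data positions {17,18,19,20,21,22,23,24,25,26,27,28,29,30,31} = 1⊕0⊕0⊕0⊕1⊕1⊕1⊕0⊕0⊕0⊕1⊕1⊕0⊕0⊕1 = 1
Codeword b1..b31 = 1111000111010101100011100011001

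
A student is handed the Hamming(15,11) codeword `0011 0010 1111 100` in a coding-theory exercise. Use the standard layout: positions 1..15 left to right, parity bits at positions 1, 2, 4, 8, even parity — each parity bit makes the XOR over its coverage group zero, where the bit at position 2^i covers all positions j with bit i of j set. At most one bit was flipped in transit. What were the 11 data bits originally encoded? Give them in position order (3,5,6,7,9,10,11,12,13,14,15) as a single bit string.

10010111100

s1: b1⊕b3⊕b5⊕b7⊕b9⊕b11⊕b13⊕b15 = 0⊕1⊕0⊕1⊕1⊕1⊕1⊕0 = 1
s2: b2⊕b3⊕b6⊕b7⊕b10⊕b11⊕b14⊕b15 = 0⊕1⊕0⊕1⊕1⊕1⊕0⊕0 = 0
s4: b4⊕b5⊕b6⊕b7⊕b12⊕b13⊕b14⊕b15 = 1⊕0⊕0⊕1⊕1⊕1⊕0⊕0 = 0
s8: b8⊕b9⊕b10⊕b11⊕b12⊕b13⊕b14⊕b15 = 0⊕1⊕1⊕1⊕1⊕1⊕0⊕0 = 1
Syndrome (s8...s1) = 1001 → position 9.
Flip bit 9: corrected codeword = 001100100111100
Data bits at positions 3,5,6,7,9,10,11,12,13,14,15: 10010111100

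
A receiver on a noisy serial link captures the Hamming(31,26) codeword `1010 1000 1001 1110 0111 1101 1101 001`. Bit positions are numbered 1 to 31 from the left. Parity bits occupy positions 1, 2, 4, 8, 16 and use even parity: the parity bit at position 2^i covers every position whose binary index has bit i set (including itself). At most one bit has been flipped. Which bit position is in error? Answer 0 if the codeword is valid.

0

s1: b1⊕b3⊕b5⊕b7⊕b9⊕b11⊕b13⊕b15⊕b17⊕b19⊕b21⊕b23⊕b25⊕b27⊕b29⊕b31 = 1⊕1⊕1⊕0⊕1⊕0⊕1⊕1⊕0⊕1⊕1⊕0⊕1⊕0⊕0⊕1 = 0
s2: b2⊕b3⊕b6⊕b7⊕b10⊕b11⊕b14⊕b15⊕b18⊕b19⊕b22⊕b23⊕b26⊕b27⊕b30⊕b31 = 0⊕1⊕0⊕0⊕0⊕0⊕1⊕1⊕1⊕1⊕1⊕0⊕1⊕0⊕0⊕1 = 0
s4: b4⊕b5⊕b6⊕b7⊕b12⊕b13⊕b14⊕b15⊕b20⊕b21⊕b22⊕b23⊕b28⊕b29⊕b30⊕b31 = 0⊕1⊕0⊕0⊕1⊕1⊕1⊕1⊕1⊕1⊕1⊕0⊕1⊕0⊕0⊕1 = 0
s8: b8⊕b9⊕b10⊕b11⊕b12⊕b13⊕b14⊕b15⊕b24⊕b25⊕b26⊕b27⊕b28⊕b29⊕b30⊕b31 = 0⊕1⊕0⊕0⊕1⊕1⊕1⊕1⊕1⊕1⊕1⊕0⊕1⊕0⊕0⊕1 = 0
s16: b16⊕b17⊕b18⊕b19⊕b20⊕b21⊕b22⊕b23⊕b24⊕b25⊕b26⊕b27⊕b28⊕b29⊕b30⊕b31 = 0⊕0⊕1⊕1⊕1⊕1⊕1⊕0⊕1⊕1⊕1⊕0⊕1⊕0⊕0⊕1 = 0
Syndrome (s16...s1) = 00000 → position 0 (no error).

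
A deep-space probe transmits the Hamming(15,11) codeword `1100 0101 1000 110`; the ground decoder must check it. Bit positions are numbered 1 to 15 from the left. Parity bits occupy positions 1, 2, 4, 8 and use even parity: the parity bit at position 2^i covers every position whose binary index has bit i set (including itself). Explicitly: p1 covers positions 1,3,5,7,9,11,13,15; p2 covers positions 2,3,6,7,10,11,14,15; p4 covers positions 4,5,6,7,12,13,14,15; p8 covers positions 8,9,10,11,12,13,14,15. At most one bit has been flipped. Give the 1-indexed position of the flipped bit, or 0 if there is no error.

7

s1: b1⊕b3⊕b5⊕b7⊕b9⊕b11⊕b13⊕b15 = 1⊕0⊕0⊕0⊕1⊕0⊕1⊕0 = 1
s2: b2⊕b3⊕b6⊕b7⊕b10⊕b11⊕b14⊕b15 = 1⊕0⊕1⊕0⊕0⊕0⊕1⊕0 = 1
s4: b4⊕b5⊕b6⊕b7⊕b12⊕b13⊕b14⊕b15 = 0⊕0⊕1⊕0⊕0⊕1⊕1⊕0 = 1
s8: b8⊕b9⊕b10⊕b11⊕b12⊕b13⊕b14⊕b15 = 1⊕1⊕0⊕0⊕0⊕1⊕1⊕0 = 0
Syndrome (s8...s1) = 0111 → position 7.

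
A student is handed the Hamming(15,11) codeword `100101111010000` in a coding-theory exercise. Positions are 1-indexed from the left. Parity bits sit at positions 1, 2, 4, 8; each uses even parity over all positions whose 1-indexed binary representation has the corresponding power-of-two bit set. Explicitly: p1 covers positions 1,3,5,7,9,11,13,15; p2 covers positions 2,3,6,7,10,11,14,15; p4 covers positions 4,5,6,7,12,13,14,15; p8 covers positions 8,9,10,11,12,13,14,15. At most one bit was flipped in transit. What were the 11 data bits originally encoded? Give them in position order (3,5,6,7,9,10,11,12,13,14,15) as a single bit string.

s1: b1⊕b3⊕b5⊕b7⊕b9⊕b11⊕b13⊕b15 = 1⊕0⊕0⊕1⊕1⊕1⊕0⊕0 = 0
s2: b2⊕b3⊕b6⊕b7⊕b10⊕b11⊕b14⊕b15 = 0⊕0⊕1⊕1⊕0⊕1⊕0⊕0 = 1
s4: b4⊕b5⊕b6⊕b7⊕b12⊕b13⊕b14⊕b15 = 1⊕0⊕1⊕1⊕0⊕0⊕0⊕0 = 1
s8: b8⊕b9⊕b10⊕b11⊕b12⊕b13⊕b14⊕b15 = 1⊕1⊕0⊕1⊕0⊕0⊕0⊕0 = 1
Syndrome (s8...s1) = 1110 → position 14.
Flip bit 14: corrected codeword = 100101111010010
Data bits at positions 3,5,6,7,9,10,11,12,13,14,15: 00111010010

00111010010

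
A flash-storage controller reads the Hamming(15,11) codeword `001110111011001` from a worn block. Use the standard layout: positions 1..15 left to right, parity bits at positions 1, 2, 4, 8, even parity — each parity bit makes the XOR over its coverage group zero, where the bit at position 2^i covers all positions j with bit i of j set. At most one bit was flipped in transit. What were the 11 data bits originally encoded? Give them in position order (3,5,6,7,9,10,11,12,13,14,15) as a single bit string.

11011010001

s1: b1⊕b3⊕b5⊕b7⊕b9⊕b11⊕b13⊕b15 = 0⊕1⊕1⊕1⊕1⊕1⊕0⊕1 = 0
s2: b2⊕b3⊕b6⊕b7⊕b10⊕b11⊕b14⊕b15 = 0⊕1⊕0⊕1⊕0⊕1⊕0⊕1 = 0
s4: b4⊕b5⊕b6⊕b7⊕b12⊕b13⊕b14⊕b15 = 1⊕1⊕0⊕1⊕1⊕0⊕0⊕1 = 1
s8: b8⊕b9⊕b10⊕b11⊕b12⊕b13⊕b14⊕b15 = 1⊕1⊕0⊕1⊕1⊕0⊕0⊕1 = 1
Syndrome (s8...s1) = 1100 → position 12.
Flip bit 12: corrected codeword = 001110111010001
Data bits at positions 3,5,6,7,9,10,11,12,13,14,15: 11011010001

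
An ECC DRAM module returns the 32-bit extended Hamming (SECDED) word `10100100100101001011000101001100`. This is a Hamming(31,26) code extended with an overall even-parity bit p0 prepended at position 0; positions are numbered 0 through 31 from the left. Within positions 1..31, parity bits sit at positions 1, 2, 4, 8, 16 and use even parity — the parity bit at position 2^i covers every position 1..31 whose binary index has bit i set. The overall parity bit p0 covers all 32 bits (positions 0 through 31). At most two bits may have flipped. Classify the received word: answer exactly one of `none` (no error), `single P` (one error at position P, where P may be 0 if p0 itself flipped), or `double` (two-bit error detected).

s1: b1⊕b3⊕b5⊕b7⊕b9⊕b11⊕b13⊕b15⊕b17⊕b19⊕b21⊕b23⊕b25⊕b27⊕b29⊕b31 = 0⊕0⊕1⊕0⊕0⊕1⊕1⊕0⊕0⊕1⊕0⊕1⊕1⊕0⊕1⊕0 = 1
s2: b2⊕b3⊕b6⊕b7⊕b10⊕b11⊕b14⊕b15⊕b18⊕b19⊕b22⊕b23⊕b26⊕b27⊕b30⊕b31 = 1⊕0⊕0⊕0⊕0⊕1⊕0⊕0⊕1⊕1⊕0⊕1⊕0⊕0⊕0⊕0 = 1
s4: b4⊕b5⊕b6⊕b7⊕b12⊕b13⊕b14⊕b15⊕b20⊕b21⊕b22⊕b23⊕b28⊕b29⊕b30⊕b31 = 0⊕1⊕0⊕0⊕0⊕1⊕0⊕0⊕0⊕0⊕0⊕1⊕1⊕1⊕0⊕0 = 1
s8: b8⊕b9⊕b10⊕b11⊕b12⊕b13⊕b14⊕b15⊕b24⊕b25⊕b26⊕b27⊕b28⊕b29⊕b30⊕b31 = 1⊕0⊕0⊕1⊕0⊕1⊕0⊕0⊕0⊕1⊕0⊕0⊕1⊕1⊕0⊕0 = 0
s16: b16⊕b17⊕b18⊕b19⊕b20⊕b21⊕b22⊕b23⊕b24⊕b25⊕b26⊕b27⊕b28⊕b29⊕b30⊕b31 = 1⊕0⊕1⊕1⊕0⊕0⊕0⊕1⊕0⊕1⊕0⊕0⊕1⊕1⊕0⊕0 = 1
Syndrome (s16...s1) = 10111 → position 23.
Overall parity (XOR of all 32 bits, including p0): 1⊕0⊕1⊕0⊕0⊕1⊕0⊕0⊕1⊕0⊕0⊕1⊕0⊕1⊕0⊕0⊕1⊕0⊕1⊕1⊕0⊕0⊕0⊕1⊕0⊕1⊕0⊕0⊕1⊕1⊕0⊕0 = 1
Overall=1, syndrome position=23 → single-bit error at position 23.

single 23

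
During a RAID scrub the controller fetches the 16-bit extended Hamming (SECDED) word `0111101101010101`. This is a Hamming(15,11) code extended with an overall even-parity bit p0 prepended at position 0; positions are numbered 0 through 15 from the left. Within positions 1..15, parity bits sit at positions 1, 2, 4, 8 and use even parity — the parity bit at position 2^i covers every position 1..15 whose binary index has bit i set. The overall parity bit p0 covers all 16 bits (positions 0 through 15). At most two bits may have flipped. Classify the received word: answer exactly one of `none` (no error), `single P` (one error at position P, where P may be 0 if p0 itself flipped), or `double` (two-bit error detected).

s1: b1⊕b3⊕b5⊕b7⊕b9⊕b11⊕b13⊕b15 = 1⊕1⊕0⊕1⊕1⊕1⊕1⊕1 = 1
s2: b2⊕b3⊕b6⊕b7⊕b10⊕b11⊕b14⊕b15 = 1⊕1⊕1⊕1⊕0⊕1⊕0⊕1 = 0
s4: b4⊕b5⊕b6⊕b7⊕b12⊕b13⊕b14⊕b15 = 1⊕0⊕1⊕1⊕0⊕1⊕0⊕1 = 1
s8: b8⊕b9⊕b10⊕b11⊕b12⊕b13⊕b14⊕b15 = 0⊕1⊕0⊕1⊕0⊕1⊕0⊕1 = 0
Syndrome (s8...s1) = 0101 → position 5.
Overall parity (XOR of all 16 bits, including p0): 0⊕1⊕1⊕1⊕1⊕0⊕1⊕1⊕0⊕1⊕0⊕1⊕0⊕1⊕0⊕1 = 0
Overall=0, syndrome position=5 → double-bit error detected (uncorrectable).

double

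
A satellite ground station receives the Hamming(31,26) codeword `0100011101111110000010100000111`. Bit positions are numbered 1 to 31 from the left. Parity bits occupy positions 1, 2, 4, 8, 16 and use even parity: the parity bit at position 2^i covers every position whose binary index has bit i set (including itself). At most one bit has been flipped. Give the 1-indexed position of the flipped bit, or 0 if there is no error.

20

s1: b1⊕b3⊕b5⊕b7⊕b9⊕b11⊕b13⊕b15⊕b17⊕b19⊕b21⊕b23⊕b25⊕b27⊕b29⊕b31 = 0⊕0⊕0⊕1⊕0⊕1⊕1⊕1⊕0⊕0⊕1⊕1⊕0⊕0⊕1⊕1 = 0
s2: b2⊕b3⊕b6⊕b7⊕b10⊕b11⊕b14⊕b15⊕b18⊕b19⊕b22⊕b23⊕b26⊕b27⊕b30⊕b31 = 1⊕0⊕1⊕1⊕1⊕1⊕1⊕1⊕0⊕0⊕0⊕1⊕0⊕0⊕1⊕1 = 0
s4: b4⊕b5⊕b6⊕b7⊕b12⊕b13⊕b14⊕b15⊕b20⊕b21⊕b22⊕b23⊕b28⊕b29⊕b30⊕b31 = 0⊕0⊕1⊕1⊕1⊕1⊕1⊕1⊕0⊕1⊕0⊕1⊕0⊕1⊕1⊕1 = 1
s8: b8⊕b9⊕b10⊕b11⊕b12⊕b13⊕b14⊕b15⊕b24⊕b25⊕b26⊕b27⊕b28⊕b29⊕b30⊕b31 = 1⊕0⊕1⊕1⊕1⊕1⊕1⊕1⊕0⊕0⊕0⊕0⊕0⊕1⊕1⊕1 = 0
s16: b16⊕b17⊕b18⊕b19⊕b20⊕b21⊕b22⊕b23⊕b24⊕b25⊕b26⊕b27⊕b28⊕b29⊕b30⊕b31 = 0⊕0⊕0⊕0⊕0⊕1⊕0⊕1⊕0⊕0⊕0⊕0⊕0⊕1⊕1⊕1 = 1
Syndrome (s16...s1) = 10100 → position 20.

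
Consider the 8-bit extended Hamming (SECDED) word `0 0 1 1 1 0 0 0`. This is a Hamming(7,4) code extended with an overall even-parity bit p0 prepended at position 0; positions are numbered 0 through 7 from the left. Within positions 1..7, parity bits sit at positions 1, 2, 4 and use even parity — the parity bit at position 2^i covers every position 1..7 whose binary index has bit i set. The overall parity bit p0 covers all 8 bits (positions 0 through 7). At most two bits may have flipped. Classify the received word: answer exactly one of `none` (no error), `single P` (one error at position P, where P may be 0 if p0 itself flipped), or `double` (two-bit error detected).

s1: b1⊕b3⊕b5⊕b7 = 0⊕1⊕0⊕0 = 1
s2: b2⊕b3⊕b6⊕b7 = 1⊕1⊕0⊕0 = 0
s4: b4⊕b5⊕b6⊕b7 = 1⊕0⊕0⊕0 = 1
Syndrome (s4...s1) = 101 → position 5.
Overall parity (XOR of all 8 bits, including p0): 0⊕0⊕1⊕1⊕1⊕0⊕0⊕0 = 1
Overall=1, syndrome position=5 → single-bit error at position 5.

single 5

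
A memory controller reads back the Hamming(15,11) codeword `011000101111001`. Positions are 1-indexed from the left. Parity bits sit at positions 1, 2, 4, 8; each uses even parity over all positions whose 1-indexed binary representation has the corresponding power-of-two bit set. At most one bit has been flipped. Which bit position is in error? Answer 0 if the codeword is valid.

13

s1: b1⊕b3⊕b5⊕b7⊕b9⊕b11⊕b13⊕b15 = 0⊕1⊕0⊕1⊕1⊕1⊕0⊕1 = 1
s2: b2⊕b3⊕b6⊕b7⊕b10⊕b11⊕b14⊕b15 = 1⊕1⊕0⊕1⊕1⊕1⊕0⊕1 = 0
s4: b4⊕b5⊕b6⊕b7⊕b12⊕b13⊕b14⊕b15 = 0⊕0⊕0⊕1⊕1⊕0⊕0⊕1 = 1
s8: b8⊕b9⊕b10⊕b11⊕b12⊕b13⊕b14⊕b15 = 0⊕1⊕1⊕1⊕1⊕0⊕0⊕1 = 1
Syndrome (s8...s1) = 1101 → position 13.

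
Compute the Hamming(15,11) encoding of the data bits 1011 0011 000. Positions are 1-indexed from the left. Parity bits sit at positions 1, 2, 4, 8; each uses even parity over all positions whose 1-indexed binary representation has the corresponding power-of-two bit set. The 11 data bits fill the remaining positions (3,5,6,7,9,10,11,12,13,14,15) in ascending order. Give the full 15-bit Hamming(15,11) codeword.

101101100011000

Place data bits at non-power-of-two positions: b3=1, b5=0, b6=1, b7=1, b9=0, b10=0, b11=1, b12=1, b13=0, b14=0, b15=0.
p1 = XOR of data positions {3,5,7,9,11,13,15} = 1⊕0⊕1⊕0⊕1⊕0⊕0 = 1
p2 = XOR of data positions {3,6,7,10,11,14,15} = 1⊕1⊕1⊕0⊕1⊕0⊕0 = 0
p4 = XOR of data positions {5,6,7,12,13,14,15} = 0⊕1⊕1⊕1⊕0⊕0⊕0 = 1
p8 = XOR of data positions {9,10,11,12,13,14,15} = 0⊕0⊕1⊕1⊕0⊕0⊕0 = 0
Codeword b1..b15 = 101101100011000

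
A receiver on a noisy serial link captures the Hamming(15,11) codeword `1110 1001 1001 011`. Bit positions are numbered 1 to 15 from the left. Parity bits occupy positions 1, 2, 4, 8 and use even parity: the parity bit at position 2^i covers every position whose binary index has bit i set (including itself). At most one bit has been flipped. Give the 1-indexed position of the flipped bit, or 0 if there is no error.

9

s1: b1⊕b3⊕b5⊕b7⊕b9⊕b11⊕b13⊕b15 = 1⊕1⊕1⊕0⊕1⊕0⊕0⊕1 = 1
s2: b2⊕b3⊕b6⊕b7⊕b10⊕b11⊕b14⊕b15 = 1⊕1⊕0⊕0⊕0⊕0⊕1⊕1 = 0
s4: b4⊕b5⊕b6⊕b7⊕b12⊕b13⊕b14⊕b15 = 0⊕1⊕0⊕0⊕1⊕0⊕1⊕1 = 0
s8: b8⊕b9⊕b10⊕b11⊕b12⊕b13⊕b14⊕b15 = 1⊕1⊕0⊕0⊕1⊕0⊕1⊕1 = 1
Syndrome (s8...s1) = 1001 → position 9.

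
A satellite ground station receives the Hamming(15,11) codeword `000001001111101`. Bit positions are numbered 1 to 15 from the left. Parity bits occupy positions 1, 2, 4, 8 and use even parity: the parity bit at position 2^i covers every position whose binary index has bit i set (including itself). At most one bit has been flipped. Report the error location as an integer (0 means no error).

s1: b1⊕b3⊕b5⊕b7⊕b9⊕b11⊕b13⊕b15 = 0⊕0⊕0⊕0⊕1⊕1⊕1⊕1 = 0
s2: b2⊕b3⊕b6⊕b7⊕b10⊕b11⊕b14⊕b15 = 0⊕0⊕1⊕0⊕1⊕1⊕0⊕1 = 0
s4: b4⊕b5⊕b6⊕b7⊕b12⊕b13⊕b14⊕b15 = 0⊕0⊕1⊕0⊕1⊕1⊕0⊕1 = 0
s8: b8⊕b9⊕b10⊕b11⊕b12⊕b13⊕b14⊕b15 = 0⊕1⊕1⊕1⊕1⊕1⊕0⊕1 = 0
Syndrome (s8...s1) = 0000 → position 0 (no error).

0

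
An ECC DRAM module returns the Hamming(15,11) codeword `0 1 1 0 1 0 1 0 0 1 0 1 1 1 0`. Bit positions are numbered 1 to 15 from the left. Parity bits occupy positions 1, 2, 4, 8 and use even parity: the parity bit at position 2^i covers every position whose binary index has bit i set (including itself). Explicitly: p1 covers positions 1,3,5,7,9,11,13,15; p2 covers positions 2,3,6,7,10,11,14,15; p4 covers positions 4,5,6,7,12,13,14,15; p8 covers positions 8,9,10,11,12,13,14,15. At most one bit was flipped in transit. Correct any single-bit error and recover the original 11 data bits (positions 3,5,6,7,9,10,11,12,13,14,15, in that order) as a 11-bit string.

11110101110

s1: b1⊕b3⊕b5⊕b7⊕b9⊕b11⊕b13⊕b15 = 0⊕1⊕1⊕1⊕0⊕0⊕1⊕0 = 0
s2: b2⊕b3⊕b6⊕b7⊕b10⊕b11⊕b14⊕b15 = 1⊕1⊕0⊕1⊕1⊕0⊕1⊕0 = 1
s4: b4⊕b5⊕b6⊕b7⊕b12⊕b13⊕b14⊕b15 = 0⊕1⊕0⊕1⊕1⊕1⊕1⊕0 = 1
s8: b8⊕b9⊕b10⊕b11⊕b12⊕b13⊕b14⊕b15 = 0⊕0⊕1⊕0⊕1⊕1⊕1⊕0 = 0
Syndrome (s8...s1) = 0110 → position 6.
Flip bit 6: corrected codeword = 011011100101110
Data bits at positions 3,5,6,7,9,10,11,12,13,14,15: 11110101110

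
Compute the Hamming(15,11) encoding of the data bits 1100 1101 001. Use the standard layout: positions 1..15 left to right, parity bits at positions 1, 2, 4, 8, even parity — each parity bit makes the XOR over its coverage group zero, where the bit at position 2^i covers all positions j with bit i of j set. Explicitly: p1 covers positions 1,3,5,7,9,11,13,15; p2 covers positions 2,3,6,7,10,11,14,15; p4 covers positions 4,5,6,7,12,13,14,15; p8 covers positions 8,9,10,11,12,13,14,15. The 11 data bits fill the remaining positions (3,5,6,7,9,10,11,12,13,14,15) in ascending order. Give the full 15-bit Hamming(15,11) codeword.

Place data bits at non-power-of-two positions: b3=1, b5=1, b6=0, b7=0, b9=1, b10=1, b11=0, b12=1, b13=0, b14=0, b15=1.
p1 = XOR of data positions {3,5,7,9,11,13,15} = 1⊕1⊕0⊕1⊕0⊕0⊕1 = 0
p2 = XOR of data positions {3,6,7,10,11,14,15} = 1⊕0⊕0⊕1⊕0⊕0⊕1 = 1
p4 = XOR of data positions {5,6,7,12,13,14,15} = 1⊕0⊕0⊕1⊕0⊕0⊕1 = 1
p8 = XOR of data positions {9,10,11,12,13,14,15} = 1⊕1⊕0⊕1⊕0⊕0⊕1 = 0
Codeword b1..b15 = 011110001101001

011110001101001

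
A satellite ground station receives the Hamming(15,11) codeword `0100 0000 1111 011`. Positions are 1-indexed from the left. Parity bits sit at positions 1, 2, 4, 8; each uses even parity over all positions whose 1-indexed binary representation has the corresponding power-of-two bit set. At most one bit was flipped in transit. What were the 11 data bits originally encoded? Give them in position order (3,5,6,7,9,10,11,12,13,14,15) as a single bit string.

00011111011

s1: b1⊕b3⊕b5⊕b7⊕b9⊕b11⊕b13⊕b15 = 0⊕0⊕0⊕0⊕1⊕1⊕0⊕1 = 1
s2: b2⊕b3⊕b6⊕b7⊕b10⊕b11⊕b14⊕b15 = 1⊕0⊕0⊕0⊕1⊕1⊕1⊕1 = 1
s4: b4⊕b5⊕b6⊕b7⊕b12⊕b13⊕b14⊕b15 = 0⊕0⊕0⊕0⊕1⊕0⊕1⊕1 = 1
s8: b8⊕b9⊕b10⊕b11⊕b12⊕b13⊕b14⊕b15 = 0⊕1⊕1⊕1⊕1⊕0⊕1⊕1 = 0
Syndrome (s8...s1) = 0111 → position 7.
Flip bit 7: corrected codeword = 010000101111011
Data bits at positions 3,5,6,7,9,10,11,12,13,14,15: 00011111011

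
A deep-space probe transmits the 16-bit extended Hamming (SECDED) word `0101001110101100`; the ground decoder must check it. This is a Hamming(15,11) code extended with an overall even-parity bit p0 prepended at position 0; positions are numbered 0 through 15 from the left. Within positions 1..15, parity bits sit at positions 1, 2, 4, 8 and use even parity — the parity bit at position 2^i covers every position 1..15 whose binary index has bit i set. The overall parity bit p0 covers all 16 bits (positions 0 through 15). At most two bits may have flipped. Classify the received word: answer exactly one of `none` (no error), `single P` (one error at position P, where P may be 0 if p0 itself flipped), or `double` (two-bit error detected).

none

s1: b1⊕b3⊕b5⊕b7⊕b9⊕b11⊕b13⊕b15 = 1⊕1⊕0⊕1⊕0⊕0⊕1⊕0 = 0
s2: b2⊕b3⊕b6⊕b7⊕b10⊕b11⊕b14⊕b15 = 0⊕1⊕1⊕1⊕1⊕0⊕0⊕0 = 0
s4: b4⊕b5⊕b6⊕b7⊕b12⊕b13⊕b14⊕b15 = 0⊕0⊕1⊕1⊕1⊕1⊕0⊕0 = 0
s8: b8⊕b9⊕b10⊕b11⊕b12⊕b13⊕b14⊕b15 = 1⊕0⊕1⊕0⊕1⊕1⊕0⊕0 = 0
Syndrome (s8...s1) = 0000 → position 0 (no error).
Overall parity (XOR of all 16 bits, including p0): 0⊕1⊕0⊕1⊕0⊕0⊕1⊕1⊕1⊕0⊕1⊕0⊕1⊕1⊕0⊕0 = 0
Overall=0, syndrome position=0 → no error.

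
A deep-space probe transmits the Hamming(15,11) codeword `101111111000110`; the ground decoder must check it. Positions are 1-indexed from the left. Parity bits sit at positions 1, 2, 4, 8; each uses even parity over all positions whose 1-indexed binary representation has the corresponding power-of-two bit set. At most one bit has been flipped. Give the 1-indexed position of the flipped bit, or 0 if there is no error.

s1: b1⊕b3⊕b5⊕b7⊕b9⊕b11⊕b13⊕b15 = 1⊕1⊕1⊕1⊕1⊕0⊕1⊕0 = 0
s2: b2⊕b3⊕b6⊕b7⊕b10⊕b11⊕b14⊕b15 = 0⊕1⊕1⊕1⊕0⊕0⊕1⊕0 = 0
s4: b4⊕b5⊕b6⊕b7⊕b12⊕b13⊕b14⊕b15 = 1⊕1⊕1⊕1⊕0⊕1⊕1⊕0 = 0
s8: b8⊕b9⊕b10⊕b11⊕b12⊕b13⊕b14⊕b15 = 1⊕1⊕0⊕0⊕0⊕1⊕1⊕0 = 0
Syndrome (s8...s1) = 0000 → position 0 (no error).

0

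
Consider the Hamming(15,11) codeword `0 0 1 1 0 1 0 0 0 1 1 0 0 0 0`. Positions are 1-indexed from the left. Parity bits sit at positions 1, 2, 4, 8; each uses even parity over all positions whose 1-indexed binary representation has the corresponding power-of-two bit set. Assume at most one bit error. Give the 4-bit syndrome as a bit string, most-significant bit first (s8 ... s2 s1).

0000

s1: b1⊕b3⊕b5⊕b7⊕b9⊕b11⊕b13⊕b15 = 0⊕1⊕0⊕0⊕0⊕1⊕0⊕0 = 0
s2: b2⊕b3⊕b6⊕b7⊕b10⊕b11⊕b14⊕b15 = 0⊕1⊕1⊕0⊕1⊕1⊕0⊕0 = 0
s4: b4⊕b5⊕b6⊕b7⊕b12⊕b13⊕b14⊕b15 = 1⊕0⊕1⊕0⊕0⊕0⊕0⊕0 = 0
s8: b8⊕b9⊕b10⊕b11⊕b12⊕b13⊕b14⊕b15 = 0⊕0⊕1⊕1⊕0⊕0⊕0⊕0 = 0
Syndrome (s8...s1) = 0000 → position 0 (no error).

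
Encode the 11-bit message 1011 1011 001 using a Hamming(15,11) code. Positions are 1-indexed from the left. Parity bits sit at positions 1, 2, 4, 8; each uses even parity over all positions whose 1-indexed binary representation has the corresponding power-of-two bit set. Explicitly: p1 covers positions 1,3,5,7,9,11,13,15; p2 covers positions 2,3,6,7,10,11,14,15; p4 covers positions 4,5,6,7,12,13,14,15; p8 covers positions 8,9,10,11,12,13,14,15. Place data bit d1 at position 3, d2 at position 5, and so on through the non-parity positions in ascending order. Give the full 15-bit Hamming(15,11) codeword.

Place data bits at non-power-of-two positions: b3=1, b5=0, b6=1, b7=1, b9=1, b10=0, b11=1, b12=1, b13=0, b14=0, b15=1.
p1 = XOR of data positions {3,5,7,9,11,13,15} = 1⊕0⊕1⊕1⊕1⊕0⊕1 = 1
p2 = XOR of data positions {3,6,7,10,11,14,15} = 1⊕1⊕1⊕0⊕1⊕0⊕1 = 1
p4 = XOR of data positions {5,6,7,12,13,14,15} = 0⊕1⊕1⊕1⊕0⊕0⊕1 = 0
p8 = XOR of data positions {9,10,11,12,13,14,15} = 1⊕0⊕1⊕1⊕0⊕0⊕1 = 0
Codeword b1..b15 = 111001101011001

111001101011001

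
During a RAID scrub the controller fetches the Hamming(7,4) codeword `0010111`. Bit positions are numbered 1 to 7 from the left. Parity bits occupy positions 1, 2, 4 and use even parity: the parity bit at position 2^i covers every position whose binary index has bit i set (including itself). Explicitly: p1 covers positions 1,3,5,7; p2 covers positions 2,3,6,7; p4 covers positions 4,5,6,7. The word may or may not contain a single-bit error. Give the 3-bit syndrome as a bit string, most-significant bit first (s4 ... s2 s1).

111

s1: b1⊕b3⊕b5⊕b7 = 0⊕1⊕1⊕1 = 1
s2: b2⊕b3⊕b6⊕b7 = 0⊕1⊕1⊕1 = 1
s4: b4⊕b5⊕b6⊕b7 = 0⊕1⊕1⊕1 = 1
Syndrome (s4...s1) = 111 → position 7.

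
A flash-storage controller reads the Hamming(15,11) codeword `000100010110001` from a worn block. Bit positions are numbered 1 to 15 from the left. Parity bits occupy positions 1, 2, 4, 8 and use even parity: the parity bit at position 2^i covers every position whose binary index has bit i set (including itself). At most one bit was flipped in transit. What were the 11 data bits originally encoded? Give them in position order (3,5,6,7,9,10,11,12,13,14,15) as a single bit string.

00000110001

s1: b1⊕b3⊕b5⊕b7⊕b9⊕b11⊕b13⊕b15 = 0⊕0⊕0⊕0⊕0⊕1⊕0⊕1 = 0
s2: b2⊕b3⊕b6⊕b7⊕b10⊕b11⊕b14⊕b15 = 0⊕0⊕0⊕0⊕1⊕1⊕0⊕1 = 1
s4: b4⊕b5⊕b6⊕b7⊕b12⊕b13⊕b14⊕b15 = 1⊕0⊕0⊕0⊕0⊕0⊕0⊕1 = 0
s8: b8⊕b9⊕b10⊕b11⊕b12⊕b13⊕b14⊕b15 = 1⊕0⊕1⊕1⊕0⊕0⊕0⊕1 = 0
Syndrome (s8...s1) = 0010 → position 2.
Flip bit 2: corrected codeword = 010100010110001
Data bits at positions 3,5,6,7,9,10,11,12,13,14,15: 00000110001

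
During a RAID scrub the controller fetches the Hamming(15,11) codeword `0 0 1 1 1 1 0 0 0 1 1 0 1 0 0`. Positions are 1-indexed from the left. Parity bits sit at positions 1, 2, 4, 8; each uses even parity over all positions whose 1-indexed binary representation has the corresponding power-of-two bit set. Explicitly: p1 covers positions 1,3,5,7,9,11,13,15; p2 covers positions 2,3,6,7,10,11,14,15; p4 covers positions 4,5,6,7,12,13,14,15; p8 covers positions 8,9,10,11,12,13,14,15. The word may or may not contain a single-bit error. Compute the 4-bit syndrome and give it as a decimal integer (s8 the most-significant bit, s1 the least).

8

s1: b1⊕b3⊕b5⊕b7⊕b9⊕b11⊕b13⊕b15 = 0⊕1⊕1⊕0⊕0⊕1⊕1⊕0 = 0
s2: b2⊕b3⊕b6⊕b7⊕b10⊕b11⊕b14⊕b15 = 0⊕1⊕1⊕0⊕1⊕1⊕0⊕0 = 0
s4: b4⊕b5⊕b6⊕b7⊕b12⊕b13⊕b14⊕b15 = 1⊕1⊕1⊕0⊕0⊕1⊕0⊕0 = 0
s8: b8⊕b9⊕b10⊕b11⊕b12⊕b13⊕b14⊕b15 = 0⊕0⊕1⊕1⊕0⊕1⊕0⊕0 = 1
Syndrome (s8...s1) = 1000 → position 8.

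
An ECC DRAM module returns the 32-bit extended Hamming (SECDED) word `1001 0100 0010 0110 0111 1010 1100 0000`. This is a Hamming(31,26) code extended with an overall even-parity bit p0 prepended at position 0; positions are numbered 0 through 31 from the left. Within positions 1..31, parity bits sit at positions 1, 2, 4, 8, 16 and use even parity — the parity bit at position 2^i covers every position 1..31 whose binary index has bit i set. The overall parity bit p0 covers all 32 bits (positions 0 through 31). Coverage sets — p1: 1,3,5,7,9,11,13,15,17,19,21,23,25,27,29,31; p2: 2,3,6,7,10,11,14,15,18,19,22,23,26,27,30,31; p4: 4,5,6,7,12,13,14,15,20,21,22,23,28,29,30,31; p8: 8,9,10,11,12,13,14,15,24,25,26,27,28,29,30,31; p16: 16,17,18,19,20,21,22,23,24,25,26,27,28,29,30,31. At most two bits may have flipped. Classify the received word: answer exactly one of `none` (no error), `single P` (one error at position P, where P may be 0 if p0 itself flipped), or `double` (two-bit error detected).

single 28

s1: b1⊕b3⊕b5⊕b7⊕b9⊕b11⊕b13⊕b15⊕b17⊕b19⊕b21⊕b23⊕b25⊕b27⊕b29⊕b31 = 0⊕1⊕1⊕0⊕0⊕0⊕1⊕0⊕1⊕1⊕0⊕0⊕1⊕0⊕0⊕0 = 0
s2: b2⊕b3⊕b6⊕b7⊕b10⊕b11⊕b14⊕b15⊕b18⊕b19⊕b22⊕b23⊕b26⊕b27⊕b30⊕b31 = 0⊕1⊕0⊕0⊕1⊕0⊕1⊕0⊕1⊕1⊕1⊕0⊕0⊕0⊕0⊕0 = 0
s4: b4⊕b5⊕b6⊕b7⊕b12⊕b13⊕b14⊕b15⊕b20⊕b21⊕b22⊕b23⊕b28⊕b29⊕b30⊕b31 = 0⊕1⊕0⊕0⊕0⊕1⊕1⊕0⊕1⊕0⊕1⊕0⊕0⊕0⊕0⊕0 = 1
s8: b8⊕b9⊕b10⊕b11⊕b12⊕b13⊕b14⊕b15⊕b24⊕b25⊕b26⊕b27⊕b28⊕b29⊕b30⊕b31 = 0⊕0⊕1⊕0⊕0⊕1⊕1⊕0⊕1⊕1⊕0⊕0⊕0⊕0⊕0⊕0 = 1
s16: b16⊕b17⊕b18⊕b19⊕b20⊕b21⊕b22⊕b23⊕b24⊕b25⊕b26⊕b27⊕b28⊕b29⊕b30⊕b31 = 0⊕1⊕1⊕1⊕1⊕0⊕1⊕0⊕1⊕1⊕0⊕0⊕0⊕0⊕0⊕0 = 1
Syndrome (s16...s1) = 11100 → position 28.
Overall parity (XOR of all 32 bits, including p0): 1⊕0⊕0⊕1⊕0⊕1⊕0⊕0⊕0⊕0⊕1⊕0⊕0⊕1⊕1⊕0⊕0⊕1⊕1⊕1⊕1⊕0⊕1⊕0⊕1⊕1⊕0⊕0⊕0⊕0⊕0⊕0 = 1
Overall=1, syndrome position=28 → single-bit error at position 28.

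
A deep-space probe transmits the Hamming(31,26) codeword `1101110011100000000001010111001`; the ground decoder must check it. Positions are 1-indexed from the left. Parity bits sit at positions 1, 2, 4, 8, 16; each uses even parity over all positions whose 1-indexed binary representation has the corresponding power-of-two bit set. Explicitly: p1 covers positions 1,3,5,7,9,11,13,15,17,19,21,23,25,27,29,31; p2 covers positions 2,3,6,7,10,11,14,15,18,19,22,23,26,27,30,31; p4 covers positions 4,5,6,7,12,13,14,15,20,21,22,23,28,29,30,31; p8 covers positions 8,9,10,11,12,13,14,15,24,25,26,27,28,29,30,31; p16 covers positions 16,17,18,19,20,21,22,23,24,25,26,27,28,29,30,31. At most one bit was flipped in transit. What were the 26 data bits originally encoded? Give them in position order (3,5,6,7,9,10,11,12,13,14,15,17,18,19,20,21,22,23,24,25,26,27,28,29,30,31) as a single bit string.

01101110000000001010111001

s1: b1⊕b3⊕b5⊕b7⊕b9⊕b11⊕b13⊕b15⊕b17⊕b19⊕b21⊕b23⊕b25⊕b27⊕b29⊕b31 = 1⊕0⊕1⊕0⊕1⊕1⊕0⊕0⊕0⊕0⊕0⊕0⊕0⊕1⊕0⊕1 = 0
s2: b2⊕b3⊕b6⊕b7⊕b10⊕b11⊕b14⊕b15⊕b18⊕b19⊕b22⊕b23⊕b26⊕b27⊕b30⊕b31 = 1⊕0⊕1⊕0⊕1⊕1⊕0⊕0⊕0⊕0⊕1⊕0⊕1⊕1⊕0⊕1 = 0
s4: b4⊕b5⊕b6⊕b7⊕b12⊕b13⊕b14⊕b15⊕b20⊕b21⊕b22⊕b23⊕b28⊕b29⊕b30⊕b31 = 1⊕1⊕1⊕0⊕0⊕0⊕0⊕0⊕0⊕0⊕1⊕0⊕1⊕0⊕0⊕1 = 0
s8: b8⊕b9⊕b10⊕b11⊕b12⊕b13⊕b14⊕b15⊕b24⊕b25⊕b26⊕b27⊕b28⊕b29⊕b30⊕b31 = 0⊕1⊕1⊕1⊕0⊕0⊕0⊕0⊕1⊕0⊕1⊕1⊕1⊕0⊕0⊕1 = 0
s16: b16⊕b17⊕b18⊕b19⊕b20⊕b21⊕b22⊕b23⊕b24⊕b25⊕b26⊕b27⊕b28⊕b29⊕b30⊕b31 = 0⊕0⊕0⊕0⊕0⊕0⊕1⊕0⊕1⊕0⊕1⊕1⊕1⊕0⊕0⊕1 = 0
Syndrome (s16...s1) = 00000 → position 0 (no error).
No correction needed.
Data bits at positions 3,5,6,7,9,10,11,12,13,14,15,17,18,19,20,21,22,23,24,25,26,27,28,29,30,31: 01101110000000001010111001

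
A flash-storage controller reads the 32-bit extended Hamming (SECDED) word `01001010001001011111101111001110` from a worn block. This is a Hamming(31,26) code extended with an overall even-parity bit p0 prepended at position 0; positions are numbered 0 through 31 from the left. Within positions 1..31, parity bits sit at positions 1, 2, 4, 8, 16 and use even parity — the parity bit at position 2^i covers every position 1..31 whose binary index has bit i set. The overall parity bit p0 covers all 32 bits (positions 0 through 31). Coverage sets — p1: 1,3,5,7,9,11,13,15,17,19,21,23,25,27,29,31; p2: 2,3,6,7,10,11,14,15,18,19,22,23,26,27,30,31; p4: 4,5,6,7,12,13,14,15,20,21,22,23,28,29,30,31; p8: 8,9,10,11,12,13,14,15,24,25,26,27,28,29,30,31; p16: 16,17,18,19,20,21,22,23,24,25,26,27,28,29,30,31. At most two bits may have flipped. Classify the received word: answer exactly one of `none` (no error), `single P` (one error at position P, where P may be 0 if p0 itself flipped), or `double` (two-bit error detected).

none

s1: b1⊕b3⊕b5⊕b7⊕b9⊕b11⊕b13⊕b15⊕b17⊕b19⊕b21⊕b23⊕b25⊕b27⊕b29⊕b31 = 1⊕0⊕0⊕0⊕0⊕0⊕1⊕1⊕1⊕1⊕0⊕1⊕1⊕0⊕1⊕0 = 0
s2: b2⊕b3⊕b6⊕b7⊕b10⊕b11⊕b14⊕b15⊕b18⊕b19⊕b22⊕b23⊕b26⊕b27⊕b30⊕b31 = 0⊕0⊕1⊕0⊕1⊕0⊕0⊕1⊕1⊕1⊕1⊕1⊕0⊕0⊕1⊕0 = 0
s4: b4⊕b5⊕b6⊕b7⊕b12⊕b13⊕b14⊕b15⊕b20⊕b21⊕b22⊕b23⊕b28⊕b29⊕b30⊕b31 = 1⊕0⊕1⊕0⊕0⊕1⊕0⊕1⊕1⊕0⊕1⊕1⊕1⊕1⊕1⊕0 = 0
s8: b8⊕b9⊕b10⊕b11⊕b12⊕b13⊕b14⊕b15⊕b24⊕b25⊕b26⊕b27⊕b28⊕b29⊕b30⊕b31 = 0⊕0⊕1⊕0⊕0⊕1⊕0⊕1⊕1⊕1⊕0⊕0⊕1⊕1⊕1⊕0 = 0
s16: b16⊕b17⊕b18⊕b19⊕b20⊕b21⊕b22⊕b23⊕b24⊕b25⊕b26⊕b27⊕b28⊕b29⊕b30⊕b31 = 1⊕1⊕1⊕1⊕1⊕0⊕1⊕1⊕1⊕1⊕0⊕0⊕1⊕1⊕1⊕0 = 0
Syndrome (s16...s1) = 00000 → position 0 (no error).
Overall parity (XOR of all 32 bits, including p0): 0⊕1⊕0⊕0⊕1⊕0⊕1⊕0⊕0⊕0⊕1⊕0⊕0⊕1⊕0⊕1⊕1⊕1⊕1⊕1⊕1⊕0⊕1⊕1⊕1⊕1⊕0⊕0⊕1⊕1⊕1⊕0 = 0
Overall=0, syndrome position=0 → no error.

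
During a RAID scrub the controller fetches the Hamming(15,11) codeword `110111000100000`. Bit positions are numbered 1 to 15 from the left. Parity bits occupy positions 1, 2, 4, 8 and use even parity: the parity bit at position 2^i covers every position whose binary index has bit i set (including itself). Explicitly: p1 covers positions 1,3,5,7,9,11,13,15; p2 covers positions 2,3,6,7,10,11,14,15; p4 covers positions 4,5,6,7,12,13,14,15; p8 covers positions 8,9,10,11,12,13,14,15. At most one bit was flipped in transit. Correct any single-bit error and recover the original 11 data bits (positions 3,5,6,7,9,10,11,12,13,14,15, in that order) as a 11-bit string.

01100100010

s1: b1⊕b3⊕b5⊕b7⊕b9⊕b11⊕b13⊕b15 = 1⊕0⊕1⊕0⊕0⊕0⊕0⊕0 = 0
s2: b2⊕b3⊕b6⊕b7⊕b10⊕b11⊕b14⊕b15 = 1⊕0⊕1⊕0⊕1⊕0⊕0⊕0 = 1
s4: b4⊕b5⊕b6⊕b7⊕b12⊕b13⊕b14⊕b15 = 1⊕1⊕1⊕0⊕0⊕0⊕0⊕0 = 1
s8: b8⊕b9⊕b10⊕b11⊕b12⊕b13⊕b14⊕b15 = 0⊕0⊕1⊕0⊕0⊕0⊕0⊕0 = 1
Syndrome (s8...s1) = 1110 → position 14.
Flip bit 14: corrected codeword = 110111000100010
Data bits at positions 3,5,6,7,9,10,11,12,13,14,15: 01100100010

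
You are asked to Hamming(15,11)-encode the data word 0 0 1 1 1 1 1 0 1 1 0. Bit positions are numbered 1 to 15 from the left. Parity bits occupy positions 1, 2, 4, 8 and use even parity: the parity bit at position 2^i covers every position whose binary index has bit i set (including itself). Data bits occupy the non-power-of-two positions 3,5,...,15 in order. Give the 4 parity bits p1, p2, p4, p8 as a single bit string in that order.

0101

Place data bits at non-power-of-two positions: b3=0, b5=0, b6=1, b7=1, b9=1, b10=1, b11=1, b12=0, b13=1, b14=1, b15=0.
p1 = XOR of data positions {3,5,7,9,11,13,15} = 0⊕0⊕1⊕1⊕1⊕1⊕0 = 0
p2 = XOR of data positions {3,6,7,10,11,14,15} = 0⊕1⊕1⊕1⊕1⊕1⊕0 = 1
p4 = XOR of data positions {5,6,7,12,13,14,15} = 0⊕1⊕1⊕0⊕1⊕1⊕0 = 0
p8 = XOR of data positions {9,10,11,12,13,14,15} = 1⊕1⊕1⊕0⊕1⊕1⊕0 = 1
Parity bits p1,p2,p4,p8 = 0101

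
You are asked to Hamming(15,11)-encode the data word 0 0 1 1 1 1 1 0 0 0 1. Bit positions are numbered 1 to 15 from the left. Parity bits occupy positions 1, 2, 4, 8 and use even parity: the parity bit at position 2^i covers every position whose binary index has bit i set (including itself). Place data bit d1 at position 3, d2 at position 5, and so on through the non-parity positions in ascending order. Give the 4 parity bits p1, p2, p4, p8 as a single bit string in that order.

Place data bits at non-power-of-two positions: b3=0, b5=0, b6=1, b7=1, b9=1, b10=1, b11=1, b12=0, b13=0, b14=0, b15=1.
p1 = XOR of data positions {3,5,7,9,11,13,15} = 0⊕0⊕1⊕1⊕1⊕0⊕1 = 0
p2 = XOR of data positions {3,6,7,10,11,14,15} = 0⊕1⊕1⊕1⊕1⊕0⊕1 = 1
p4 = XOR of data positions {5,6,7,12,13,14,15} = 0⊕1⊕1⊕0⊕0⊕0⊕1 = 1
p8 = XOR of data positions {9,10,11,12,13,14,15} = 1⊕1⊕1⊕0⊕0⊕0⊕1 = 0
Parity bits p1,p2,p4,p8 = 0110

0110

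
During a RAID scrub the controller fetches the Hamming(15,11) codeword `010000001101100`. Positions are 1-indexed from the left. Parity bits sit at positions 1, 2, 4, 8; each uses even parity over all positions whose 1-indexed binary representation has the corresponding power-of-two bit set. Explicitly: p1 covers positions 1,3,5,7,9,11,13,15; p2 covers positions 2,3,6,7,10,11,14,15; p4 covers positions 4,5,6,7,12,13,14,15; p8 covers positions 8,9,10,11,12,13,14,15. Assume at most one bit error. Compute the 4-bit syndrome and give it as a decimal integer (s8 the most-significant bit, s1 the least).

s1: b1⊕b3⊕b5⊕b7⊕b9⊕b11⊕b13⊕b15 = 0⊕0⊕0⊕0⊕1⊕0⊕1⊕0 = 0
s2: b2⊕b3⊕b6⊕b7⊕b10⊕b11⊕b14⊕b15 = 1⊕0⊕0⊕0⊕1⊕0⊕0⊕0 = 0
s4: b4⊕b5⊕b6⊕b7⊕b12⊕b13⊕b14⊕b15 = 0⊕0⊕0⊕0⊕1⊕1⊕0⊕0 = 0
s8: b8⊕b9⊕b10⊕b11⊕b12⊕b13⊕b14⊕b15 = 0⊕1⊕1⊕0⊕1⊕1⊕0⊕0 = 0
Syndrome (s8...s1) = 0000 → position 0 (no error).

0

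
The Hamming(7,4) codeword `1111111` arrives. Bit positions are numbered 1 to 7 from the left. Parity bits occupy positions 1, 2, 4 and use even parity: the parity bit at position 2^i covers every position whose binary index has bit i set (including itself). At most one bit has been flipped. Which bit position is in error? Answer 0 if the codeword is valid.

s1: b1⊕b3⊕b5⊕b7 = 1⊕1⊕1⊕1 = 0
s2: b2⊕b3⊕b6⊕b7 = 1⊕1⊕1⊕1 = 0
s4: b4⊕b5⊕b6⊕b7 = 1⊕1⊕1⊕1 = 0
Syndrome (s4...s1) = 000 → position 0 (no error).

0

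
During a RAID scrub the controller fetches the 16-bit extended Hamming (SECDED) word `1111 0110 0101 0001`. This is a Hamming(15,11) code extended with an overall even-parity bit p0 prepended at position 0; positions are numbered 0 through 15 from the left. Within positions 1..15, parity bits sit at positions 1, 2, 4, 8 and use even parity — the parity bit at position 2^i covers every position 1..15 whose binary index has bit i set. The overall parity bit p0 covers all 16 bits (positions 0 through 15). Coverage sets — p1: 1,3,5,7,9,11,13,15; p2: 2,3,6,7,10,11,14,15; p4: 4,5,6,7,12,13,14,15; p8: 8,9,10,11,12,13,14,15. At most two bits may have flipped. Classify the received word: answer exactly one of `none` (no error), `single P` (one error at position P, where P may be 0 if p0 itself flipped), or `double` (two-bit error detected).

s1: b1⊕b3⊕b5⊕b7⊕b9⊕b11⊕b13⊕b15 = 1⊕1⊕1⊕0⊕1⊕1⊕0⊕1 = 0
s2: b2⊕b3⊕b6⊕b7⊕b10⊕b11⊕b14⊕b15 = 1⊕1⊕1⊕0⊕0⊕1⊕0⊕1 = 1
s4: b4⊕b5⊕b6⊕b7⊕b12⊕b13⊕b14⊕b15 = 0⊕1⊕1⊕0⊕0⊕0⊕0⊕1 = 1
s8: b8⊕b9⊕b10⊕b11⊕b12⊕b13⊕b14⊕b15 = 0⊕1⊕0⊕1⊕0⊕0⊕0⊕1 = 1
Syndrome (s8...s1) = 1110 → position 14.
Overall parity (XOR of all 16 bits, including p0): 1⊕1⊕1⊕1⊕0⊕1⊕1⊕0⊕0⊕1⊕0⊕1⊕0⊕0⊕0⊕1 = 1
Overall=1, syndrome position=14 → single-bit error at position 14.

single 14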